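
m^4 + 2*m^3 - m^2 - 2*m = m*(m - 1)*(m + 1)*(m + 2)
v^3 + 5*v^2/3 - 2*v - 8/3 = (v - 4/3)*(v + 1)*(v + 2)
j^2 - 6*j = j*(j - 6)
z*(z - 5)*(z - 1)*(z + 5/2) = z^4 - 7*z^3/2 - 10*z^2 + 25*z/2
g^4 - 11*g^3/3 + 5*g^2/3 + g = g*(g - 3)*(g - 1)*(g + 1/3)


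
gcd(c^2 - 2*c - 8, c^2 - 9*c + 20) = c - 4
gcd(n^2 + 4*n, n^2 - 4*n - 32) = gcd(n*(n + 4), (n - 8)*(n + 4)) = n + 4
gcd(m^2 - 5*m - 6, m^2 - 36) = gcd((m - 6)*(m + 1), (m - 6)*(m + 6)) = m - 6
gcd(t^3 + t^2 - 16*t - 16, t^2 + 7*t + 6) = t + 1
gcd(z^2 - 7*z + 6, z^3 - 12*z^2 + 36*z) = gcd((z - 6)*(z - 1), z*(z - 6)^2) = z - 6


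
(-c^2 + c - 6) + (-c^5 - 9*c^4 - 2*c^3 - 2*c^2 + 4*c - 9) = -c^5 - 9*c^4 - 2*c^3 - 3*c^2 + 5*c - 15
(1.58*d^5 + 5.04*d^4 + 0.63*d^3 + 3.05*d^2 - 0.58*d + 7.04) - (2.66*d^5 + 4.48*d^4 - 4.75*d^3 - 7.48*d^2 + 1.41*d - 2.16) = -1.08*d^5 + 0.56*d^4 + 5.38*d^3 + 10.53*d^2 - 1.99*d + 9.2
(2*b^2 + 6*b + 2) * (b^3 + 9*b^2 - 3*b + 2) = 2*b^5 + 24*b^4 + 50*b^3 + 4*b^2 + 6*b + 4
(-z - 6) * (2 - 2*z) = 2*z^2 + 10*z - 12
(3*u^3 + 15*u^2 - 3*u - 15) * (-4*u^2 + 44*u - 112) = -12*u^5 + 72*u^4 + 336*u^3 - 1752*u^2 - 324*u + 1680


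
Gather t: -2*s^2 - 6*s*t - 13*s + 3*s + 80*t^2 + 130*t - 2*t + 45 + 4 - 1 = -2*s^2 - 10*s + 80*t^2 + t*(128 - 6*s) + 48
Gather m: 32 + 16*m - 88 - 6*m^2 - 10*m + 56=-6*m^2 + 6*m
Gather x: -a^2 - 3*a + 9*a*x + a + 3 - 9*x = -a^2 - 2*a + x*(9*a - 9) + 3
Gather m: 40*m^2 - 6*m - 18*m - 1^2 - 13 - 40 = 40*m^2 - 24*m - 54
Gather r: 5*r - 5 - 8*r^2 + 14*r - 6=-8*r^2 + 19*r - 11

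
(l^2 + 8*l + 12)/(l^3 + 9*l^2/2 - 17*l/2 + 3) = 2*(l + 2)/(2*l^2 - 3*l + 1)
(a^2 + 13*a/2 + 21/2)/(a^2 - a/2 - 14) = (a + 3)/(a - 4)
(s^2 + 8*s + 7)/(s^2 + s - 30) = (s^2 + 8*s + 7)/(s^2 + s - 30)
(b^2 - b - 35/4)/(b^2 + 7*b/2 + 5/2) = (b - 7/2)/(b + 1)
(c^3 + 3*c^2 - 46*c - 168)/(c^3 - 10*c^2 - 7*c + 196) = (c + 6)/(c - 7)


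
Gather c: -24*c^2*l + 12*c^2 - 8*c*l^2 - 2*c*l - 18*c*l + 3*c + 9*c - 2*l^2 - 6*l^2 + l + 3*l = c^2*(12 - 24*l) + c*(-8*l^2 - 20*l + 12) - 8*l^2 + 4*l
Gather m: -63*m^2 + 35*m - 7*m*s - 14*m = -63*m^2 + m*(21 - 7*s)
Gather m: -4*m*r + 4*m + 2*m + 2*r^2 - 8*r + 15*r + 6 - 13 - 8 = m*(6 - 4*r) + 2*r^2 + 7*r - 15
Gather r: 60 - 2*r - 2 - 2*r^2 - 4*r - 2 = -2*r^2 - 6*r + 56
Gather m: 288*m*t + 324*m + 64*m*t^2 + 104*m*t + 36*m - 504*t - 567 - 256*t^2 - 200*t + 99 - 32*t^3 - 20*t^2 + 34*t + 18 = m*(64*t^2 + 392*t + 360) - 32*t^3 - 276*t^2 - 670*t - 450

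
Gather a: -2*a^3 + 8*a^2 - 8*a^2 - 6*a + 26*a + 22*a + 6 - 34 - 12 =-2*a^3 + 42*a - 40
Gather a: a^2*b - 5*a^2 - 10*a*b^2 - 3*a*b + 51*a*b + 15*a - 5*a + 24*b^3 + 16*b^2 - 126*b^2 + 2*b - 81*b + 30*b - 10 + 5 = a^2*(b - 5) + a*(-10*b^2 + 48*b + 10) + 24*b^3 - 110*b^2 - 49*b - 5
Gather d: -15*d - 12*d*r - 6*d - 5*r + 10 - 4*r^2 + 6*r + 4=d*(-12*r - 21) - 4*r^2 + r + 14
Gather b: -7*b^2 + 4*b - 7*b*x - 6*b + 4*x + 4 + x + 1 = -7*b^2 + b*(-7*x - 2) + 5*x + 5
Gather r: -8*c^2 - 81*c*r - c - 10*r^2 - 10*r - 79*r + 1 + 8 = -8*c^2 - c - 10*r^2 + r*(-81*c - 89) + 9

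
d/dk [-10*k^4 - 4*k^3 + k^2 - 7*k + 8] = -40*k^3 - 12*k^2 + 2*k - 7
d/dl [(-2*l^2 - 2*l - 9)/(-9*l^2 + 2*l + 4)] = 2*(-11*l^2 - 89*l + 5)/(81*l^4 - 36*l^3 - 68*l^2 + 16*l + 16)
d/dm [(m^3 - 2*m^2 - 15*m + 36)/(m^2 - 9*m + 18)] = (m^2 - 12*m + 6)/(m^2 - 12*m + 36)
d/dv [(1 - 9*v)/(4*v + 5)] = -49/(4*v + 5)^2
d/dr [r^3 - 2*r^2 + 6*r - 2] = 3*r^2 - 4*r + 6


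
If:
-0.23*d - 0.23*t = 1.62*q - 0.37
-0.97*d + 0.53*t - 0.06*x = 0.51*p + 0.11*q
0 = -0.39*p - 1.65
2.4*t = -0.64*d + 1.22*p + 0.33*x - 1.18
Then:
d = 0.0136581877569957*x + 0.628140970717419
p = -4.23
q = 0.538138472532776 - 0.0209436302479506*x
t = 0.133857816598134*x - 2.80981195116567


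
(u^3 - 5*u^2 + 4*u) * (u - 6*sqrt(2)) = u^4 - 6*sqrt(2)*u^3 - 5*u^3 + 4*u^2 + 30*sqrt(2)*u^2 - 24*sqrt(2)*u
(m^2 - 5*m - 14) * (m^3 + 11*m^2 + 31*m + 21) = m^5 + 6*m^4 - 38*m^3 - 288*m^2 - 539*m - 294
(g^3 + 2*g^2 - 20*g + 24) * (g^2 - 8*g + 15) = g^5 - 6*g^4 - 21*g^3 + 214*g^2 - 492*g + 360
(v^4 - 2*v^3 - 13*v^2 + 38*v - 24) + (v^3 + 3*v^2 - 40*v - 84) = v^4 - v^3 - 10*v^2 - 2*v - 108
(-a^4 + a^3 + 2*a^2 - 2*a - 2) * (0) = 0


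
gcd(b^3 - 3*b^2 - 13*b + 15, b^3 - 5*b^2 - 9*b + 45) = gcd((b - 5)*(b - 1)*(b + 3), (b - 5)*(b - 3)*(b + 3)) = b^2 - 2*b - 15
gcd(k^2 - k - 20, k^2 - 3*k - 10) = k - 5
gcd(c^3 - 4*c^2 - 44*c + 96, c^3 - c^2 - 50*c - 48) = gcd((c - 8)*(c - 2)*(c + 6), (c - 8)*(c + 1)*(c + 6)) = c^2 - 2*c - 48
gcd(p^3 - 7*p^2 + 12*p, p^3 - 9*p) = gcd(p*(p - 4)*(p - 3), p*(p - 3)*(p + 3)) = p^2 - 3*p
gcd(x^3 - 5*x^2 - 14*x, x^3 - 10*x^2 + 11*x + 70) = x^2 - 5*x - 14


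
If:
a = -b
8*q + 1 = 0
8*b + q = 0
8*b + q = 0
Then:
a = -1/64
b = 1/64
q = -1/8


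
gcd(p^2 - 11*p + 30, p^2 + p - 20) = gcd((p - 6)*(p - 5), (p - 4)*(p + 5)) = 1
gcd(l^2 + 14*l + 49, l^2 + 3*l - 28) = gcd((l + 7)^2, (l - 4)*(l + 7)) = l + 7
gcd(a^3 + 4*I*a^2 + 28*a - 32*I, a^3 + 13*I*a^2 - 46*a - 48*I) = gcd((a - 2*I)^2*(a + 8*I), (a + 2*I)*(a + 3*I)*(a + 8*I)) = a + 8*I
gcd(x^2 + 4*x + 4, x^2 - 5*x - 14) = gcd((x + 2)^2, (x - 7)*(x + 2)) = x + 2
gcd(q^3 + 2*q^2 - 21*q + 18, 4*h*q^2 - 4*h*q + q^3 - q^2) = q - 1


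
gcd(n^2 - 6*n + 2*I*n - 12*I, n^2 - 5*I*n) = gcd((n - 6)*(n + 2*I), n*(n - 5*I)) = 1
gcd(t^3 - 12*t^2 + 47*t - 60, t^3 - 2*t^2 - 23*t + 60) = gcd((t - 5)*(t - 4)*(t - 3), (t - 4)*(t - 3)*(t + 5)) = t^2 - 7*t + 12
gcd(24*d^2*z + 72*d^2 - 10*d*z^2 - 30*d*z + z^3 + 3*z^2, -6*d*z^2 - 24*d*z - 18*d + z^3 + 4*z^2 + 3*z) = -6*d*z - 18*d + z^2 + 3*z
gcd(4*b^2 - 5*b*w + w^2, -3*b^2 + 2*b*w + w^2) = -b + w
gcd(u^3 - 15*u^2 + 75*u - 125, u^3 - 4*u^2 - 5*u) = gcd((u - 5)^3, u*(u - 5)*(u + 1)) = u - 5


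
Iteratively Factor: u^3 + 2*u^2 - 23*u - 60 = (u + 3)*(u^2 - u - 20) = (u + 3)*(u + 4)*(u - 5)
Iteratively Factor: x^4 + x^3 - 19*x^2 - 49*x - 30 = (x + 1)*(x^3 - 19*x - 30) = (x - 5)*(x + 1)*(x^2 + 5*x + 6) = (x - 5)*(x + 1)*(x + 2)*(x + 3)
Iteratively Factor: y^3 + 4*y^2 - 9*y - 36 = (y + 3)*(y^2 + y - 12) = (y + 3)*(y + 4)*(y - 3)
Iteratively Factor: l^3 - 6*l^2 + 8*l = (l)*(l^2 - 6*l + 8) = l*(l - 4)*(l - 2)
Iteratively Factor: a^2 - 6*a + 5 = (a - 1)*(a - 5)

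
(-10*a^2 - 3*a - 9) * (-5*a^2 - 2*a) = 50*a^4 + 35*a^3 + 51*a^2 + 18*a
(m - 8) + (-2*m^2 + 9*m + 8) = -2*m^2 + 10*m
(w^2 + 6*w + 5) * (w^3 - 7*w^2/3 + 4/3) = w^5 + 11*w^4/3 - 9*w^3 - 31*w^2/3 + 8*w + 20/3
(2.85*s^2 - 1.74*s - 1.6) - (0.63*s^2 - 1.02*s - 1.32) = 2.22*s^2 - 0.72*s - 0.28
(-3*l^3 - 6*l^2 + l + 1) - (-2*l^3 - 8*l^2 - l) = -l^3 + 2*l^2 + 2*l + 1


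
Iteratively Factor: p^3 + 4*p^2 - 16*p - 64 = (p - 4)*(p^2 + 8*p + 16) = (p - 4)*(p + 4)*(p + 4)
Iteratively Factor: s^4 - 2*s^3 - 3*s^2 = (s)*(s^3 - 2*s^2 - 3*s) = s*(s - 3)*(s^2 + s) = s*(s - 3)*(s + 1)*(s)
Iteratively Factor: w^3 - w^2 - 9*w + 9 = (w + 3)*(w^2 - 4*w + 3) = (w - 3)*(w + 3)*(w - 1)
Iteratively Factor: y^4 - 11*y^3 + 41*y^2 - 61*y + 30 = (y - 2)*(y^3 - 9*y^2 + 23*y - 15) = (y - 2)*(y - 1)*(y^2 - 8*y + 15) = (y - 3)*(y - 2)*(y - 1)*(y - 5)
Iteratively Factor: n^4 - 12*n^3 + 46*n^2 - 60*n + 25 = (n - 1)*(n^3 - 11*n^2 + 35*n - 25) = (n - 1)^2*(n^2 - 10*n + 25) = (n - 5)*(n - 1)^2*(n - 5)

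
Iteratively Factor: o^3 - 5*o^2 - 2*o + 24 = (o - 4)*(o^2 - o - 6) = (o - 4)*(o - 3)*(o + 2)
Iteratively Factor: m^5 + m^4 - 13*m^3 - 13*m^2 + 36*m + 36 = (m + 1)*(m^4 - 13*m^2 + 36) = (m - 3)*(m + 1)*(m^3 + 3*m^2 - 4*m - 12) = (m - 3)*(m + 1)*(m + 3)*(m^2 - 4) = (m - 3)*(m - 2)*(m + 1)*(m + 3)*(m + 2)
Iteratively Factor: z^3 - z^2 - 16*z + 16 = (z - 1)*(z^2 - 16) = (z - 4)*(z - 1)*(z + 4)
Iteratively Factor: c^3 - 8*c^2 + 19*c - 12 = (c - 4)*(c^2 - 4*c + 3) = (c - 4)*(c - 1)*(c - 3)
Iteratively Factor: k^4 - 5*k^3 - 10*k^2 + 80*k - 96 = (k - 4)*(k^3 - k^2 - 14*k + 24) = (k - 4)*(k + 4)*(k^2 - 5*k + 6) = (k - 4)*(k - 2)*(k + 4)*(k - 3)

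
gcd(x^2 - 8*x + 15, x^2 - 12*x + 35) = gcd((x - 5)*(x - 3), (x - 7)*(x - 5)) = x - 5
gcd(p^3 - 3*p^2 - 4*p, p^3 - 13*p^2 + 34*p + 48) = p + 1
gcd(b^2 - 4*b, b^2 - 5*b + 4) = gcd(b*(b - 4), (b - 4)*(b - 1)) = b - 4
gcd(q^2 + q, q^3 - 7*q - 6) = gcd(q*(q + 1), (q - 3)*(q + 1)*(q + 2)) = q + 1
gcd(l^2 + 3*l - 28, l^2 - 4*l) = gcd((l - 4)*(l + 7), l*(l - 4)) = l - 4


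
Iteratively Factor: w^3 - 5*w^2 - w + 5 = (w - 1)*(w^2 - 4*w - 5) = (w - 5)*(w - 1)*(w + 1)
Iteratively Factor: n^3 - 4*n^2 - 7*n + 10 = (n - 1)*(n^2 - 3*n - 10) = (n - 5)*(n - 1)*(n + 2)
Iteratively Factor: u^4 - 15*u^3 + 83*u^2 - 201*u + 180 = (u - 3)*(u^3 - 12*u^2 + 47*u - 60) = (u - 5)*(u - 3)*(u^2 - 7*u + 12) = (u - 5)*(u - 3)^2*(u - 4)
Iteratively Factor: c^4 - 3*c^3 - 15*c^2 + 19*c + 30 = (c - 5)*(c^3 + 2*c^2 - 5*c - 6) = (c - 5)*(c + 3)*(c^2 - c - 2) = (c - 5)*(c - 2)*(c + 3)*(c + 1)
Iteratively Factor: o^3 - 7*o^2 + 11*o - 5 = (o - 1)*(o^2 - 6*o + 5) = (o - 5)*(o - 1)*(o - 1)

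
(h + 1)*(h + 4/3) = h^2 + 7*h/3 + 4/3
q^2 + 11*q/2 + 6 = (q + 3/2)*(q + 4)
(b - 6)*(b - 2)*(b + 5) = b^3 - 3*b^2 - 28*b + 60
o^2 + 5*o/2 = o*(o + 5/2)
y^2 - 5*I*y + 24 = (y - 8*I)*(y + 3*I)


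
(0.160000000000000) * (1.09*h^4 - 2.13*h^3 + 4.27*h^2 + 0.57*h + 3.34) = 0.1744*h^4 - 0.3408*h^3 + 0.6832*h^2 + 0.0912*h + 0.5344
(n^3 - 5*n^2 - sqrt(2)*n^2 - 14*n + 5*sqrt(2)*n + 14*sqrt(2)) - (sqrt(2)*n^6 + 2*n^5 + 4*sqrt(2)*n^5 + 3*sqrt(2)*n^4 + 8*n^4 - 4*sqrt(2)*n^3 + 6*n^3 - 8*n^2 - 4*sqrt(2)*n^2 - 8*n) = -sqrt(2)*n^6 - 4*sqrt(2)*n^5 - 2*n^5 - 8*n^4 - 3*sqrt(2)*n^4 - 5*n^3 + 4*sqrt(2)*n^3 + 3*n^2 + 3*sqrt(2)*n^2 - 6*n + 5*sqrt(2)*n + 14*sqrt(2)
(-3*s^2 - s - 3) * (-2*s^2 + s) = 6*s^4 - s^3 + 5*s^2 - 3*s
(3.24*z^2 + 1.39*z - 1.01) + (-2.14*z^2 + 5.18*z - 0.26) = 1.1*z^2 + 6.57*z - 1.27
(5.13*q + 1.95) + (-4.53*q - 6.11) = 0.6*q - 4.16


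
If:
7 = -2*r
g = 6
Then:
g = 6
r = -7/2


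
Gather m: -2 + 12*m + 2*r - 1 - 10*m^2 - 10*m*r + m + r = -10*m^2 + m*(13 - 10*r) + 3*r - 3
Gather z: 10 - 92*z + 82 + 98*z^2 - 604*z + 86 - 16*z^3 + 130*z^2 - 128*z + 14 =-16*z^3 + 228*z^2 - 824*z + 192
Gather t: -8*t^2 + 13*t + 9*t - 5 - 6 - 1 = -8*t^2 + 22*t - 12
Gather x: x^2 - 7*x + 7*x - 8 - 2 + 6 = x^2 - 4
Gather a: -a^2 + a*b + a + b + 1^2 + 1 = -a^2 + a*(b + 1) + b + 2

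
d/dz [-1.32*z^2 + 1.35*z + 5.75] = 1.35 - 2.64*z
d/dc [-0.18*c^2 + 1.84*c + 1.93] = 1.84 - 0.36*c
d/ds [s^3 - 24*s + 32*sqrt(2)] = 3*s^2 - 24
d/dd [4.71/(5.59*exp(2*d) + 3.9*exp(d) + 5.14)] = (-52.6578*exp(d) - 18.369)*exp(d)/(5.59*exp(2*d) + 3.9*exp(d) + 5.14)^2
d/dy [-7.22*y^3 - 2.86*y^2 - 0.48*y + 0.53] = -21.66*y^2 - 5.72*y - 0.48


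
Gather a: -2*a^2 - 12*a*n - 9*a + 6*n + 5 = -2*a^2 + a*(-12*n - 9) + 6*n + 5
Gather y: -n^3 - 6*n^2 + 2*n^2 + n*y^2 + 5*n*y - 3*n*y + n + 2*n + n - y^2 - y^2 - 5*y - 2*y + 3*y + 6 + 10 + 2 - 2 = -n^3 - 4*n^2 + 4*n + y^2*(n - 2) + y*(2*n - 4) + 16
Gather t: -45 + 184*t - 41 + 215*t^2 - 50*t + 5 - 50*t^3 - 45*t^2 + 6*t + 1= -50*t^3 + 170*t^2 + 140*t - 80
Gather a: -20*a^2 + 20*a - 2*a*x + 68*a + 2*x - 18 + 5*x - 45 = -20*a^2 + a*(88 - 2*x) + 7*x - 63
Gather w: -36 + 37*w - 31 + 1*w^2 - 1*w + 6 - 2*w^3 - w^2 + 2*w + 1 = -2*w^3 + 38*w - 60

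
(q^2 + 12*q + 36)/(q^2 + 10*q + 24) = (q + 6)/(q + 4)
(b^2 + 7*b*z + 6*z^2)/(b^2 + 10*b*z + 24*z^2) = (b + z)/(b + 4*z)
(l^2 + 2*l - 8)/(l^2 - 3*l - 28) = (l - 2)/(l - 7)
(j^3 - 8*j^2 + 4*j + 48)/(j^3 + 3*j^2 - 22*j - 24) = (j^2 - 4*j - 12)/(j^2 + 7*j + 6)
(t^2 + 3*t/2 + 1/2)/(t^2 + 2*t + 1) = (t + 1/2)/(t + 1)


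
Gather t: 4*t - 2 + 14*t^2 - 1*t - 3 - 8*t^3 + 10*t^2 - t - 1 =-8*t^3 + 24*t^2 + 2*t - 6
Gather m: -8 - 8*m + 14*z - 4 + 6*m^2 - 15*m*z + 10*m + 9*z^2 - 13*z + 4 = 6*m^2 + m*(2 - 15*z) + 9*z^2 + z - 8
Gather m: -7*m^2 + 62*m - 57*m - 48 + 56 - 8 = -7*m^2 + 5*m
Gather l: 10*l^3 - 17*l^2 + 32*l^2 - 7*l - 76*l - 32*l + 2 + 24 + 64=10*l^3 + 15*l^2 - 115*l + 90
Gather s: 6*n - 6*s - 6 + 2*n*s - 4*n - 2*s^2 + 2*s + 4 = 2*n - 2*s^2 + s*(2*n - 4) - 2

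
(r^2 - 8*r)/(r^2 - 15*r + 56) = r/(r - 7)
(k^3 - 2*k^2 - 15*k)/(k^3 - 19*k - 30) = k/(k + 2)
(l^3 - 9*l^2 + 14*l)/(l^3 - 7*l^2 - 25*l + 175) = l*(l - 2)/(l^2 - 25)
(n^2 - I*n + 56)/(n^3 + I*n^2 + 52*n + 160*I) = (n + 7*I)/(n^2 + 9*I*n - 20)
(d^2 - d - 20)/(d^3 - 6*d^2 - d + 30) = (d + 4)/(d^2 - d - 6)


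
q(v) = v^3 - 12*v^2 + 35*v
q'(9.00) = 62.00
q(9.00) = 72.00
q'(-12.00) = 755.00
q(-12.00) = -3876.00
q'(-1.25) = 69.69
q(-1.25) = -64.45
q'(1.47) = 6.20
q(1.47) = 28.70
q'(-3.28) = 146.00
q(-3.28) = -279.19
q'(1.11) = 12.06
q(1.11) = 25.43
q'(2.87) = -9.17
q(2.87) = 25.25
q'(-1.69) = 84.13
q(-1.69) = -98.25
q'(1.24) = 9.85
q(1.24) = 26.86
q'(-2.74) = 123.28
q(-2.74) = -206.56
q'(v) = 3*v^2 - 24*v + 35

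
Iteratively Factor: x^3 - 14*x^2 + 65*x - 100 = (x - 5)*(x^2 - 9*x + 20) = (x - 5)*(x - 4)*(x - 5)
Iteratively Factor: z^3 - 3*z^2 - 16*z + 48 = (z - 3)*(z^2 - 16) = (z - 3)*(z + 4)*(z - 4)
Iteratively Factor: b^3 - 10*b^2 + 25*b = (b)*(b^2 - 10*b + 25) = b*(b - 5)*(b - 5)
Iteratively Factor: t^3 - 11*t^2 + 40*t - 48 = (t - 4)*(t^2 - 7*t + 12) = (t - 4)*(t - 3)*(t - 4)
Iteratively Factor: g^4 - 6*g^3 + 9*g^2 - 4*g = (g - 1)*(g^3 - 5*g^2 + 4*g) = (g - 1)^2*(g^2 - 4*g) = (g - 4)*(g - 1)^2*(g)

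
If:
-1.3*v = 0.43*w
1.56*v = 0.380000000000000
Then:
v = 0.24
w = -0.74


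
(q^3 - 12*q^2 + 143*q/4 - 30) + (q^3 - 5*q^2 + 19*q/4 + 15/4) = 2*q^3 - 17*q^2 + 81*q/2 - 105/4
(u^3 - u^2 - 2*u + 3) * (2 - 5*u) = -5*u^4 + 7*u^3 + 8*u^2 - 19*u + 6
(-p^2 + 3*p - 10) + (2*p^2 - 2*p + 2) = p^2 + p - 8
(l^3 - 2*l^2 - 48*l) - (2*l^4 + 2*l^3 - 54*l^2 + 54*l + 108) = -2*l^4 - l^3 + 52*l^2 - 102*l - 108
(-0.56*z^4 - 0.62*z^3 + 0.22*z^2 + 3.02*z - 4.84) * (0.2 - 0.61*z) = 0.3416*z^5 + 0.2662*z^4 - 0.2582*z^3 - 1.7982*z^2 + 3.5564*z - 0.968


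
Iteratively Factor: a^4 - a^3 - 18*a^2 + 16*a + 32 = (a - 2)*(a^3 + a^2 - 16*a - 16) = (a - 4)*(a - 2)*(a^2 + 5*a + 4) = (a - 4)*(a - 2)*(a + 4)*(a + 1)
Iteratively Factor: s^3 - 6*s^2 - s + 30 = (s - 3)*(s^2 - 3*s - 10) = (s - 5)*(s - 3)*(s + 2)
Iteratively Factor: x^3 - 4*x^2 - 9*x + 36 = (x - 4)*(x^2 - 9) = (x - 4)*(x + 3)*(x - 3)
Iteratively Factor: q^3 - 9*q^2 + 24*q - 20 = (q - 5)*(q^2 - 4*q + 4) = (q - 5)*(q - 2)*(q - 2)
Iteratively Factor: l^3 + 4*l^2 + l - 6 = (l + 3)*(l^2 + l - 2) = (l + 2)*(l + 3)*(l - 1)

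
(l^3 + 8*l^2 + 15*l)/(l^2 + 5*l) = l + 3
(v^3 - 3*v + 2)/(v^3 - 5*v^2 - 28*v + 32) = (v^2 + v - 2)/(v^2 - 4*v - 32)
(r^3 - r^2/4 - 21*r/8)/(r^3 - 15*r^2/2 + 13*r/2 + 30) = r*(4*r - 7)/(4*(r^2 - 9*r + 20))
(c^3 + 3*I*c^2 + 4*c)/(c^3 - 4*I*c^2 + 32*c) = (c - I)/(c - 8*I)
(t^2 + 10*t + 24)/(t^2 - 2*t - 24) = (t + 6)/(t - 6)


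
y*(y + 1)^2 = y^3 + 2*y^2 + y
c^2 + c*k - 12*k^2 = (c - 3*k)*(c + 4*k)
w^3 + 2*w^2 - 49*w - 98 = (w - 7)*(w + 2)*(w + 7)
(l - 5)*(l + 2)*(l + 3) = l^3 - 19*l - 30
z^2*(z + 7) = z^3 + 7*z^2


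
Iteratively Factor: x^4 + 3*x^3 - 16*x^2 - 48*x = (x + 3)*(x^3 - 16*x) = (x + 3)*(x + 4)*(x^2 - 4*x) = (x - 4)*(x + 3)*(x + 4)*(x)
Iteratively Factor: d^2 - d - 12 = (d - 4)*(d + 3)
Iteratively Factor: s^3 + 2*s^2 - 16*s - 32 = (s - 4)*(s^2 + 6*s + 8) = (s - 4)*(s + 4)*(s + 2)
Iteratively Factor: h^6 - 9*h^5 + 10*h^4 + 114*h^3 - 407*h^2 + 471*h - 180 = (h - 1)*(h^5 - 8*h^4 + 2*h^3 + 116*h^2 - 291*h + 180) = (h - 1)^2*(h^4 - 7*h^3 - 5*h^2 + 111*h - 180) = (h - 5)*(h - 1)^2*(h^3 - 2*h^2 - 15*h + 36) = (h - 5)*(h - 1)^2*(h + 4)*(h^2 - 6*h + 9) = (h - 5)*(h - 3)*(h - 1)^2*(h + 4)*(h - 3)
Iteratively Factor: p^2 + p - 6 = (p - 2)*(p + 3)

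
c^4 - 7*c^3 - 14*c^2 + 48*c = c*(c - 8)*(c - 2)*(c + 3)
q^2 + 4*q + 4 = (q + 2)^2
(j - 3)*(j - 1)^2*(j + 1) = j^4 - 4*j^3 + 2*j^2 + 4*j - 3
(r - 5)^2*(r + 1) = r^3 - 9*r^2 + 15*r + 25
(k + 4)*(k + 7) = k^2 + 11*k + 28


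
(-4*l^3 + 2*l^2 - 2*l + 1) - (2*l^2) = -4*l^3 - 2*l + 1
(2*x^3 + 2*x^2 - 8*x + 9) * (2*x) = 4*x^4 + 4*x^3 - 16*x^2 + 18*x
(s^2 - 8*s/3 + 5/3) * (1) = s^2 - 8*s/3 + 5/3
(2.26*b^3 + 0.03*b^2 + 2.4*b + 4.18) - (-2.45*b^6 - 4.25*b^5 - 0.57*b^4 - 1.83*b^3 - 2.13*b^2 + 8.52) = 2.45*b^6 + 4.25*b^5 + 0.57*b^4 + 4.09*b^3 + 2.16*b^2 + 2.4*b - 4.34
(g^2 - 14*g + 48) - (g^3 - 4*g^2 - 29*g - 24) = -g^3 + 5*g^2 + 15*g + 72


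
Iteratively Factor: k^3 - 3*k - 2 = (k - 2)*(k^2 + 2*k + 1) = (k - 2)*(k + 1)*(k + 1)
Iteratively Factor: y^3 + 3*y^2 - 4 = (y - 1)*(y^2 + 4*y + 4) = (y - 1)*(y + 2)*(y + 2)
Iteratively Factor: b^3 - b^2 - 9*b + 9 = (b - 1)*(b^2 - 9) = (b - 1)*(b + 3)*(b - 3)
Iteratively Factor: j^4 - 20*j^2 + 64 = (j + 4)*(j^3 - 4*j^2 - 4*j + 16) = (j + 2)*(j + 4)*(j^2 - 6*j + 8) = (j - 4)*(j + 2)*(j + 4)*(j - 2)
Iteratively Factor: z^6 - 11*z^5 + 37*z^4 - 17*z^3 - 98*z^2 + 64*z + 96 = (z + 1)*(z^5 - 12*z^4 + 49*z^3 - 66*z^2 - 32*z + 96) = (z - 4)*(z + 1)*(z^4 - 8*z^3 + 17*z^2 + 2*z - 24) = (z - 4)*(z + 1)^2*(z^3 - 9*z^2 + 26*z - 24) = (z - 4)^2*(z + 1)^2*(z^2 - 5*z + 6) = (z - 4)^2*(z - 3)*(z + 1)^2*(z - 2)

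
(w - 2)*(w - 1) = w^2 - 3*w + 2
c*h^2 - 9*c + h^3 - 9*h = (c + h)*(h - 3)*(h + 3)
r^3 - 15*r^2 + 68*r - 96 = (r - 8)*(r - 4)*(r - 3)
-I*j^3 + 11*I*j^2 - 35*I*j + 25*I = (j - 5)^2*(-I*j + I)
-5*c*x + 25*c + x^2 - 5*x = (-5*c + x)*(x - 5)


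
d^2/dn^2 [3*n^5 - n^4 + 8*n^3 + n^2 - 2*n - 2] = 60*n^3 - 12*n^2 + 48*n + 2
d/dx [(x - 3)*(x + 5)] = 2*x + 2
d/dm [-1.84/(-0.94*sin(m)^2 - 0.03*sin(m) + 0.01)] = -(3.4592*sin(m) + 0.0552)*cos(m)/(0.94*sin(m)^2 + 0.03*sin(m) - 0.01)^2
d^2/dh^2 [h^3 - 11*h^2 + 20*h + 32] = 6*h - 22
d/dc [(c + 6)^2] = 2*c + 12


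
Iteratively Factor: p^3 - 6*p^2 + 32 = (p + 2)*(p^2 - 8*p + 16) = (p - 4)*(p + 2)*(p - 4)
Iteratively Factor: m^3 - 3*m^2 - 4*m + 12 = (m - 2)*(m^2 - m - 6) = (m - 2)*(m + 2)*(m - 3)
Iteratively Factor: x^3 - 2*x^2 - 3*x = (x + 1)*(x^2 - 3*x) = (x - 3)*(x + 1)*(x)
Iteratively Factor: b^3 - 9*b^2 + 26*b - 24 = (b - 3)*(b^2 - 6*b + 8) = (b - 4)*(b - 3)*(b - 2)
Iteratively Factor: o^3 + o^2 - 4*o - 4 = (o + 1)*(o^2 - 4) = (o + 1)*(o + 2)*(o - 2)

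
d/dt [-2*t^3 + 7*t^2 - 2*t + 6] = -6*t^2 + 14*t - 2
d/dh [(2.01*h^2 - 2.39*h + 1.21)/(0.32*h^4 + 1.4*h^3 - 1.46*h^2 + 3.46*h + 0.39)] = (-1.2864*h^5 - 0.519599999999999*h^4 + 5.1432*h^3 - 1.6168*h^2 + 5.101*h - 5.1187)/(0.1024*h^8 + 0.896*h^7 + 1.0256*h^6 - 1.8736*h^5 + 12.0692*h^4 - 9.0112*h^3 + 10.8328*h^2 + 2.6988*h + 0.1521)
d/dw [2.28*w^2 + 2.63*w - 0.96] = 4.56*w + 2.63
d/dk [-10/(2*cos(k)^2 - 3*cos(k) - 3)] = 10*(3 - 4*cos(k))*sin(k)/(3*cos(k) - cos(2*k) + 2)^2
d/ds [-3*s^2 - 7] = -6*s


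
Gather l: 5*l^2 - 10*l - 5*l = 5*l^2 - 15*l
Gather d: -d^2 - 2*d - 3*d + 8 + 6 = -d^2 - 5*d + 14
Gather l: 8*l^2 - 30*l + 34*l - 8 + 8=8*l^2 + 4*l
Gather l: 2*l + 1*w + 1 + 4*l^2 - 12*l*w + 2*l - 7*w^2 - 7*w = 4*l^2 + l*(4 - 12*w) - 7*w^2 - 6*w + 1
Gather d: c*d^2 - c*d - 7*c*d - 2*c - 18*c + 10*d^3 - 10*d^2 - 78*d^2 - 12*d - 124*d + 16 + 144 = -20*c + 10*d^3 + d^2*(c - 88) + d*(-8*c - 136) + 160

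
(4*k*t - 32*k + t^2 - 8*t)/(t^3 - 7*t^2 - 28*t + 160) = (4*k + t)/(t^2 + t - 20)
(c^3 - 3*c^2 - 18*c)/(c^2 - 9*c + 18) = c*(c + 3)/(c - 3)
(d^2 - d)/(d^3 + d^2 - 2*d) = 1/(d + 2)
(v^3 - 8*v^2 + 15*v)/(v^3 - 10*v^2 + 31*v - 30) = v/(v - 2)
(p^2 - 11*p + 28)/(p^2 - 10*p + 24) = (p - 7)/(p - 6)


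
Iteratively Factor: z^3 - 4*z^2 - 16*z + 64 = (z + 4)*(z^2 - 8*z + 16) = (z - 4)*(z + 4)*(z - 4)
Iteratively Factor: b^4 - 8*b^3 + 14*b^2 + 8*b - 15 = (b + 1)*(b^3 - 9*b^2 + 23*b - 15) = (b - 3)*(b + 1)*(b^2 - 6*b + 5) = (b - 3)*(b - 1)*(b + 1)*(b - 5)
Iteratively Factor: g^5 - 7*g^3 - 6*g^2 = (g)*(g^4 - 7*g^2 - 6*g) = g^2*(g^3 - 7*g - 6) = g^2*(g + 2)*(g^2 - 2*g - 3) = g^2*(g + 1)*(g + 2)*(g - 3)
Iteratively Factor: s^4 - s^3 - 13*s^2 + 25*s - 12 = (s - 3)*(s^3 + 2*s^2 - 7*s + 4) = (s - 3)*(s - 1)*(s^2 + 3*s - 4) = (s - 3)*(s - 1)^2*(s + 4)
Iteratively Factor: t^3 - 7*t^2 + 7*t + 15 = (t - 5)*(t^2 - 2*t - 3) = (t - 5)*(t - 3)*(t + 1)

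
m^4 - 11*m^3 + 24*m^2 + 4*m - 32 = (m - 8)*(m - 2)^2*(m + 1)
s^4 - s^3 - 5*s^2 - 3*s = s*(s - 3)*(s + 1)^2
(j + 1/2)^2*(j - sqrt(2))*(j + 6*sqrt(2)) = j^4 + j^3 + 5*sqrt(2)*j^3 - 47*j^2/4 + 5*sqrt(2)*j^2 - 12*j + 5*sqrt(2)*j/4 - 3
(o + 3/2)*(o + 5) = o^2 + 13*o/2 + 15/2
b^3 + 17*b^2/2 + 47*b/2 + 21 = (b + 2)*(b + 3)*(b + 7/2)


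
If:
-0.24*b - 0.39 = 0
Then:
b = -1.62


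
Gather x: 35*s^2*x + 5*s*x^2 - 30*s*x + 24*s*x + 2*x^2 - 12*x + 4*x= x^2*(5*s + 2) + x*(35*s^2 - 6*s - 8)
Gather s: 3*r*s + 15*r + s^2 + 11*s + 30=15*r + s^2 + s*(3*r + 11) + 30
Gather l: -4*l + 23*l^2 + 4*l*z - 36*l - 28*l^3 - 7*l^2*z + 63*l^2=-28*l^3 + l^2*(86 - 7*z) + l*(4*z - 40)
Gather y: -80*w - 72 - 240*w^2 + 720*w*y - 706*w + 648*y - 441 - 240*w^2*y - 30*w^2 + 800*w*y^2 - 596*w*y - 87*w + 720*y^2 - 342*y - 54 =-270*w^2 - 873*w + y^2*(800*w + 720) + y*(-240*w^2 + 124*w + 306) - 567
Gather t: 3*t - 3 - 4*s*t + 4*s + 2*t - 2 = 4*s + t*(5 - 4*s) - 5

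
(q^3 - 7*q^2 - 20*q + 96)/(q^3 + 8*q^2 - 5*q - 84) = (q - 8)/(q + 7)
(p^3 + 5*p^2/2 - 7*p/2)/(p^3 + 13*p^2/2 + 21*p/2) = (p - 1)/(p + 3)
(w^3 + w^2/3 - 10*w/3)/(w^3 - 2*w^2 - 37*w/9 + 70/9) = 3*w/(3*w - 7)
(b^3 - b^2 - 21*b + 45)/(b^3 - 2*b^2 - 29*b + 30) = (b^2 - 6*b + 9)/(b^2 - 7*b + 6)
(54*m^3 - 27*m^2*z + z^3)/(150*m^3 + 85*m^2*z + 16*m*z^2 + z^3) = (9*m^2 - 6*m*z + z^2)/(25*m^2 + 10*m*z + z^2)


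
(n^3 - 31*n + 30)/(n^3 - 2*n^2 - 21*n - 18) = (-n^3 + 31*n - 30)/(-n^3 + 2*n^2 + 21*n + 18)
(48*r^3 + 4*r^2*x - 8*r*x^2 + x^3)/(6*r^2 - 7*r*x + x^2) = (-8*r^2 - 2*r*x + x^2)/(-r + x)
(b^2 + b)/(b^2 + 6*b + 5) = b/(b + 5)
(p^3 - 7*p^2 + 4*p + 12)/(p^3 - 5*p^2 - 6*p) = (p - 2)/p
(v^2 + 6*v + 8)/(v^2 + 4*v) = (v + 2)/v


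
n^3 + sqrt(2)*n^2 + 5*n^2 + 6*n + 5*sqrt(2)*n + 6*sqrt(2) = (n + 2)*(n + 3)*(n + sqrt(2))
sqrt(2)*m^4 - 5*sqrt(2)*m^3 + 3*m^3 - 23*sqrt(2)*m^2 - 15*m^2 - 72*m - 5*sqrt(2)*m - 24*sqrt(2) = (m - 8)*(m + 3)*(m + sqrt(2))*(sqrt(2)*m + 1)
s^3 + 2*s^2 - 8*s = s*(s - 2)*(s + 4)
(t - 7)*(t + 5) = t^2 - 2*t - 35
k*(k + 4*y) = k^2 + 4*k*y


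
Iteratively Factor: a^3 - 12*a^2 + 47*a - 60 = (a - 4)*(a^2 - 8*a + 15) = (a - 4)*(a - 3)*(a - 5)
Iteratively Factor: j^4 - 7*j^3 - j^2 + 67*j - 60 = (j + 3)*(j^3 - 10*j^2 + 29*j - 20) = (j - 4)*(j + 3)*(j^2 - 6*j + 5) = (j - 5)*(j - 4)*(j + 3)*(j - 1)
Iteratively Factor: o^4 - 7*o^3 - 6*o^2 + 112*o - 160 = (o + 4)*(o^3 - 11*o^2 + 38*o - 40) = (o - 2)*(o + 4)*(o^2 - 9*o + 20) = (o - 5)*(o - 2)*(o + 4)*(o - 4)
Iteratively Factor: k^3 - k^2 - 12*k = (k)*(k^2 - k - 12) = k*(k - 4)*(k + 3)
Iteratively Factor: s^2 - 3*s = (s)*(s - 3)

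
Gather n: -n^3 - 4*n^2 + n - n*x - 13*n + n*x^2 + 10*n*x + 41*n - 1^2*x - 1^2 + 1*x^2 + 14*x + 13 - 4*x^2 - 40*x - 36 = -n^3 - 4*n^2 + n*(x^2 + 9*x + 29) - 3*x^2 - 27*x - 24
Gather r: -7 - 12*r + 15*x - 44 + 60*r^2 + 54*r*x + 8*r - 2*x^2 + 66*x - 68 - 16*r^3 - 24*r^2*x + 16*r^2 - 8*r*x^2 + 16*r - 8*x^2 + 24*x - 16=-16*r^3 + r^2*(76 - 24*x) + r*(-8*x^2 + 54*x + 12) - 10*x^2 + 105*x - 135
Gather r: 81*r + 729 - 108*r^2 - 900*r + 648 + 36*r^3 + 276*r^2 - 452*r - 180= 36*r^3 + 168*r^2 - 1271*r + 1197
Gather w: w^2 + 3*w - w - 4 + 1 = w^2 + 2*w - 3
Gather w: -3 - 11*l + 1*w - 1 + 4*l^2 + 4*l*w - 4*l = 4*l^2 - 15*l + w*(4*l + 1) - 4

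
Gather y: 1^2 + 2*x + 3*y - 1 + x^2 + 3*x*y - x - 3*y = x^2 + 3*x*y + x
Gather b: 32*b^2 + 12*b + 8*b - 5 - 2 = 32*b^2 + 20*b - 7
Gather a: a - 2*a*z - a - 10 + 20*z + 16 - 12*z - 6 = -2*a*z + 8*z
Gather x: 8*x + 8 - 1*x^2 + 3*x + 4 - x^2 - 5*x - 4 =-2*x^2 + 6*x + 8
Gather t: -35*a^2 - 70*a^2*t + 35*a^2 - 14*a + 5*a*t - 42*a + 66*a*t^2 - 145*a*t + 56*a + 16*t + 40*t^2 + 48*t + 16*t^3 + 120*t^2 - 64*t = 16*t^3 + t^2*(66*a + 160) + t*(-70*a^2 - 140*a)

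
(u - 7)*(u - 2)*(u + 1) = u^3 - 8*u^2 + 5*u + 14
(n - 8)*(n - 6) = n^2 - 14*n + 48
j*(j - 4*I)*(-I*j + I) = -I*j^3 - 4*j^2 + I*j^2 + 4*j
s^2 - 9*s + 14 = (s - 7)*(s - 2)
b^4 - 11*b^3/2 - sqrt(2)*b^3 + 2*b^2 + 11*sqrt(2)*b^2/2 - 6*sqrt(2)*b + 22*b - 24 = (b - 4)*(b - 3/2)*(b - 2*sqrt(2))*(b + sqrt(2))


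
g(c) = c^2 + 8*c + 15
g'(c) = 2*c + 8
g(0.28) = 17.32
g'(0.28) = 8.56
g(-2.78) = 0.49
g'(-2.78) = 2.44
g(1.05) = 24.50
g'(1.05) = 10.10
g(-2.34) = 1.76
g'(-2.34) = 3.32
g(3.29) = 52.14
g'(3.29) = 14.58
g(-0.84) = 8.99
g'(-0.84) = 6.32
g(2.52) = 41.51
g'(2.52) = 13.04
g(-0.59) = 10.63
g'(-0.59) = 6.82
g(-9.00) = 24.00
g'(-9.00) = -10.00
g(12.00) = 255.00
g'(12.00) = 32.00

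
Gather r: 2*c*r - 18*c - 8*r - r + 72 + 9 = -18*c + r*(2*c - 9) + 81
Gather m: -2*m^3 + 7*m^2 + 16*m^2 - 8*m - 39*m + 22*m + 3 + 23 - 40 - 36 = -2*m^3 + 23*m^2 - 25*m - 50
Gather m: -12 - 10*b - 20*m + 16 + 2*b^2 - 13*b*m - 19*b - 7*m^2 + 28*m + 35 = 2*b^2 - 29*b - 7*m^2 + m*(8 - 13*b) + 39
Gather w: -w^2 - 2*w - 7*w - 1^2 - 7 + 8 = -w^2 - 9*w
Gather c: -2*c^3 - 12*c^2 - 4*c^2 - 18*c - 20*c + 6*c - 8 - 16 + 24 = -2*c^3 - 16*c^2 - 32*c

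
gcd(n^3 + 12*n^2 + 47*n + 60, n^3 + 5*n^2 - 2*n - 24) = n^2 + 7*n + 12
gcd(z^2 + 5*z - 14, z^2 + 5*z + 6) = 1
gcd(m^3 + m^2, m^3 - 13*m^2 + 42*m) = m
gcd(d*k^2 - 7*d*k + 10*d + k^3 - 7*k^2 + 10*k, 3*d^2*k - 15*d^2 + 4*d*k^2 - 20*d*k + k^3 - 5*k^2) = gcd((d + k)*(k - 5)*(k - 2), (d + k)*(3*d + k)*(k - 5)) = d*k - 5*d + k^2 - 5*k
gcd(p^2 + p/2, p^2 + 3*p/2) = p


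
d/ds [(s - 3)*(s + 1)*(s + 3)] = 3*s^2 + 2*s - 9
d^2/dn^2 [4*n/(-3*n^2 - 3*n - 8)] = 24*(-3*n*(2*n + 1)^2 + (3*n + 1)*(3*n^2 + 3*n + 8))/(3*n^2 + 3*n + 8)^3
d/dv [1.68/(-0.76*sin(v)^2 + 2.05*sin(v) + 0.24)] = (2.5536*sin(v) - 3.444)*cos(v)/(-0.76*sin(v)^2 + 2.05*sin(v) + 0.24)^2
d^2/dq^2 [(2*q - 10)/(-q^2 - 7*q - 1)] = 4*(-(q - 5)*(2*q + 7)^2 + (3*q + 2)*(q^2 + 7*q + 1))/(q^2 + 7*q + 1)^3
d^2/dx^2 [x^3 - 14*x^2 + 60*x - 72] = 6*x - 28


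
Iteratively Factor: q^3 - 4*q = (q)*(q^2 - 4) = q*(q + 2)*(q - 2)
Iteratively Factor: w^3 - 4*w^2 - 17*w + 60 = (w - 5)*(w^2 + w - 12) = (w - 5)*(w + 4)*(w - 3)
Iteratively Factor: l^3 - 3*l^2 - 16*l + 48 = (l - 3)*(l^2 - 16) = (l - 3)*(l + 4)*(l - 4)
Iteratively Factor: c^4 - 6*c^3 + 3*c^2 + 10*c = (c)*(c^3 - 6*c^2 + 3*c + 10) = c*(c - 2)*(c^2 - 4*c - 5) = c*(c - 2)*(c + 1)*(c - 5)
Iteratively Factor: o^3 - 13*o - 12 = (o + 3)*(o^2 - 3*o - 4) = (o - 4)*(o + 3)*(o + 1)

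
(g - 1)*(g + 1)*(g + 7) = g^3 + 7*g^2 - g - 7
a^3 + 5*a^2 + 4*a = a*(a + 1)*(a + 4)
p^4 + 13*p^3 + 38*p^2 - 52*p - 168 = (p - 2)*(p + 2)*(p + 6)*(p + 7)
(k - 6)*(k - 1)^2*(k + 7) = k^4 - k^3 - 43*k^2 + 85*k - 42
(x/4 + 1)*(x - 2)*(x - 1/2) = x^3/4 + 3*x^2/8 - 9*x/4 + 1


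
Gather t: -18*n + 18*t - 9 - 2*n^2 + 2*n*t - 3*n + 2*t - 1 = -2*n^2 - 21*n + t*(2*n + 20) - 10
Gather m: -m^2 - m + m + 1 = 1 - m^2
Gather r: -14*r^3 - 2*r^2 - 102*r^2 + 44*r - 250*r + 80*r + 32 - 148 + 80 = -14*r^3 - 104*r^2 - 126*r - 36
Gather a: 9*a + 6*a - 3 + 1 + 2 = 15*a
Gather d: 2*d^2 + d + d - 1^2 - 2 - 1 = 2*d^2 + 2*d - 4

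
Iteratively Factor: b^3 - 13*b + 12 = (b + 4)*(b^2 - 4*b + 3) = (b - 1)*(b + 4)*(b - 3)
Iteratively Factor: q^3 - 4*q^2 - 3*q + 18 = (q - 3)*(q^2 - q - 6) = (q - 3)^2*(q + 2)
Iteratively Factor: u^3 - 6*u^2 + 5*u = (u)*(u^2 - 6*u + 5) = u*(u - 1)*(u - 5)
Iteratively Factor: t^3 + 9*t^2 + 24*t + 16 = (t + 4)*(t^2 + 5*t + 4) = (t + 1)*(t + 4)*(t + 4)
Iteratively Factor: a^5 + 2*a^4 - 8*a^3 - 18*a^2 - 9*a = (a + 3)*(a^4 - a^3 - 5*a^2 - 3*a) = (a - 3)*(a + 3)*(a^3 + 2*a^2 + a) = a*(a - 3)*(a + 3)*(a^2 + 2*a + 1) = a*(a - 3)*(a + 1)*(a + 3)*(a + 1)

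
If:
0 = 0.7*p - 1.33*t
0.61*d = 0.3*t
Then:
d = 0.491803278688525*t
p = 1.9*t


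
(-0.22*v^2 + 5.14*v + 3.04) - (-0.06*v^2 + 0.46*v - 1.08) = -0.16*v^2 + 4.68*v + 4.12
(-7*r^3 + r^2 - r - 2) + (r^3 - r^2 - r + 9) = -6*r^3 - 2*r + 7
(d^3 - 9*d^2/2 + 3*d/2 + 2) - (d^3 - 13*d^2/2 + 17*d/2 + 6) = 2*d^2 - 7*d - 4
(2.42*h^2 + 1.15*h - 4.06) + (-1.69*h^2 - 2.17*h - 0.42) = 0.73*h^2 - 1.02*h - 4.48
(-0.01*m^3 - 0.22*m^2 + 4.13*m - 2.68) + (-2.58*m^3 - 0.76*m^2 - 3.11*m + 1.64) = -2.59*m^3 - 0.98*m^2 + 1.02*m - 1.04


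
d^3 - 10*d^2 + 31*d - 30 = (d - 5)*(d - 3)*(d - 2)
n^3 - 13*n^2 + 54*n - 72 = (n - 6)*(n - 4)*(n - 3)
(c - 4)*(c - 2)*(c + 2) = c^3 - 4*c^2 - 4*c + 16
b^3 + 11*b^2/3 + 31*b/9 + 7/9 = (b + 1/3)*(b + 1)*(b + 7/3)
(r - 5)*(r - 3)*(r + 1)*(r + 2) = r^4 - 5*r^3 - 7*r^2 + 29*r + 30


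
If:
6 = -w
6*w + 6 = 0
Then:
No Solution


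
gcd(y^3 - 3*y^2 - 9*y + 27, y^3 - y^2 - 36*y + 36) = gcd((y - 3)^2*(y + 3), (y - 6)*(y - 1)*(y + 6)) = 1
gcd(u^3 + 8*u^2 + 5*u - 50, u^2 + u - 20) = u + 5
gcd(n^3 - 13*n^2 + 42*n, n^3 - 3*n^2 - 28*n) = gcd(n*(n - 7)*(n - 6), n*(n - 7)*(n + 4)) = n^2 - 7*n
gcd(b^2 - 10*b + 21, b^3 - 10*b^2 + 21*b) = b^2 - 10*b + 21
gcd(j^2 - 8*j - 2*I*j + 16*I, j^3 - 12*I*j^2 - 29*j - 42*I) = 1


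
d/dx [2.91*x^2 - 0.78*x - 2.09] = 5.82*x - 0.78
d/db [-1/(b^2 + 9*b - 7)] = (2*b + 9)/(b^2 + 9*b - 7)^2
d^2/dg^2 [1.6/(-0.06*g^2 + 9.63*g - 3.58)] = (0.01152*g^2 - 1.84896*g - 1.6*(0.12*g - 9.63)*(0.24*g - 19.26) + 0.68736)/(0.06*g^2 - 9.63*g + 3.58)^3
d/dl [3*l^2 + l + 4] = 6*l + 1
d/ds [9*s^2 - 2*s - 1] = 18*s - 2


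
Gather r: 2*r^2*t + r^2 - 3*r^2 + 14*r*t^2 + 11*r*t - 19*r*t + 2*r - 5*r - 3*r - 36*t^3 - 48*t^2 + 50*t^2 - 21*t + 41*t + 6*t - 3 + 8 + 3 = r^2*(2*t - 2) + r*(14*t^2 - 8*t - 6) - 36*t^3 + 2*t^2 + 26*t + 8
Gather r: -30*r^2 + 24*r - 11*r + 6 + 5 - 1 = -30*r^2 + 13*r + 10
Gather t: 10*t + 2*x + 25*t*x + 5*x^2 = t*(25*x + 10) + 5*x^2 + 2*x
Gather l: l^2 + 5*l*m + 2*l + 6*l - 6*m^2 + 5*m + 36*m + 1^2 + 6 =l^2 + l*(5*m + 8) - 6*m^2 + 41*m + 7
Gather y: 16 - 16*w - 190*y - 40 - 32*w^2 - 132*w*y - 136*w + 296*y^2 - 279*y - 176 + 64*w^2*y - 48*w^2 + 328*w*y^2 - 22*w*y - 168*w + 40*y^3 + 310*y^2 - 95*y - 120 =-80*w^2 - 320*w + 40*y^3 + y^2*(328*w + 606) + y*(64*w^2 - 154*w - 564) - 320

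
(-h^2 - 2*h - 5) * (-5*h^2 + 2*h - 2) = 5*h^4 + 8*h^3 + 23*h^2 - 6*h + 10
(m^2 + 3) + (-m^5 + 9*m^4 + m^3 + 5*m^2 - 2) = -m^5 + 9*m^4 + m^3 + 6*m^2 + 1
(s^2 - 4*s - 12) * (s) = s^3 - 4*s^2 - 12*s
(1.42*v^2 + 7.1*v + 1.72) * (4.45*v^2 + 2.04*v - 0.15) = 6.319*v^4 + 34.4918*v^3 + 21.925*v^2 + 2.4438*v - 0.258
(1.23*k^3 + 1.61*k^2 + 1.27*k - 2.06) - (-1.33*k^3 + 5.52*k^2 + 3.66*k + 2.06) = 2.56*k^3 - 3.91*k^2 - 2.39*k - 4.12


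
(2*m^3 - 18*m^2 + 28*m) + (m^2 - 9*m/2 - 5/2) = 2*m^3 - 17*m^2 + 47*m/2 - 5/2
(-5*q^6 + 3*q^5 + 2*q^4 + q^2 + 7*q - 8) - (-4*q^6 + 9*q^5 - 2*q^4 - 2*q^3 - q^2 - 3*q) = -q^6 - 6*q^5 + 4*q^4 + 2*q^3 + 2*q^2 + 10*q - 8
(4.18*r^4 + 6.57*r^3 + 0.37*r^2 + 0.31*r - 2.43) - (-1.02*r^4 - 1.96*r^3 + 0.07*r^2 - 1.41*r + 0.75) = 5.2*r^4 + 8.53*r^3 + 0.3*r^2 + 1.72*r - 3.18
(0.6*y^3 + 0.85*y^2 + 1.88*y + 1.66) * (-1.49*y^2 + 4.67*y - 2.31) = -0.894*y^5 + 1.5355*y^4 - 0.2177*y^3 + 4.3427*y^2 + 3.4094*y - 3.8346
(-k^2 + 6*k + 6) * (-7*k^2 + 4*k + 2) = 7*k^4 - 46*k^3 - 20*k^2 + 36*k + 12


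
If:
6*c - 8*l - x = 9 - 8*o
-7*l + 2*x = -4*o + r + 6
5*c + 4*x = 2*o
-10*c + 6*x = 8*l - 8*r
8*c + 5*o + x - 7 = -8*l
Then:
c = 80/2007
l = 397/16056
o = 2384/2007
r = -595/1784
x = 364/669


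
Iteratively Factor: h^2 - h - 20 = (h + 4)*(h - 5)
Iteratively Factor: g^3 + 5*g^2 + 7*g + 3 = (g + 3)*(g^2 + 2*g + 1) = (g + 1)*(g + 3)*(g + 1)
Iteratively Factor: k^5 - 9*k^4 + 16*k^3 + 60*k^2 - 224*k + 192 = (k - 2)*(k^4 - 7*k^3 + 2*k^2 + 64*k - 96) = (k - 4)*(k - 2)*(k^3 - 3*k^2 - 10*k + 24) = (k - 4)*(k - 2)^2*(k^2 - k - 12) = (k - 4)^2*(k - 2)^2*(k + 3)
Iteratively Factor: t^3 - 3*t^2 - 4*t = (t)*(t^2 - 3*t - 4) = t*(t + 1)*(t - 4)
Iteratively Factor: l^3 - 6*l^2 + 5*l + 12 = (l - 3)*(l^2 - 3*l - 4) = (l - 4)*(l - 3)*(l + 1)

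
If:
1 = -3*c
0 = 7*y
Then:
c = -1/3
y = 0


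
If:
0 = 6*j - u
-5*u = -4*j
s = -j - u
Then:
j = 0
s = 0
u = 0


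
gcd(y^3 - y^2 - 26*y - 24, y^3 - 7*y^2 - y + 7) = y + 1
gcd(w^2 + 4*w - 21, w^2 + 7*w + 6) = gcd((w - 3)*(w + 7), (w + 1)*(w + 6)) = 1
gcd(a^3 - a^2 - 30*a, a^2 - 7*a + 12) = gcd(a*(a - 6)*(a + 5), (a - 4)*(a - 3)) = 1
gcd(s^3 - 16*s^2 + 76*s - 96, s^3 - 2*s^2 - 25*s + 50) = s - 2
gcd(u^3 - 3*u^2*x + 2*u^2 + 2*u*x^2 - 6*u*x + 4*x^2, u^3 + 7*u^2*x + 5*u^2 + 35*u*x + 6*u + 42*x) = u + 2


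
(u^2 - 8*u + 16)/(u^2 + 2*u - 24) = (u - 4)/(u + 6)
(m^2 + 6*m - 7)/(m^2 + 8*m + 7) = (m - 1)/(m + 1)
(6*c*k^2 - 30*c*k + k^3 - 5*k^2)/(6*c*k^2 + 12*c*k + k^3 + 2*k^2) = (k - 5)/(k + 2)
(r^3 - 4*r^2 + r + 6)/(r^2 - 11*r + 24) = (r^2 - r - 2)/(r - 8)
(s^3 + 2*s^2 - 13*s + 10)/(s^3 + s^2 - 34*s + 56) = (s^2 + 4*s - 5)/(s^2 + 3*s - 28)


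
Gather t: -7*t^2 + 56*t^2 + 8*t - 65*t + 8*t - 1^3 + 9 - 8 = 49*t^2 - 49*t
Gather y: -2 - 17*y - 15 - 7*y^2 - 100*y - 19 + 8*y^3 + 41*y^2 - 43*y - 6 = 8*y^3 + 34*y^2 - 160*y - 42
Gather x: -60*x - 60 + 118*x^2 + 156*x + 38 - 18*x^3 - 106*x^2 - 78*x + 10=-18*x^3 + 12*x^2 + 18*x - 12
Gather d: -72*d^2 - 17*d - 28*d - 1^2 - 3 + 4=-72*d^2 - 45*d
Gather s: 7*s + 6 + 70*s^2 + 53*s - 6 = 70*s^2 + 60*s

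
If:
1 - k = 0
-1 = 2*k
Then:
No Solution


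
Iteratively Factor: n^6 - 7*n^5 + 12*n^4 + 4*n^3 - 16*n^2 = (n)*(n^5 - 7*n^4 + 12*n^3 + 4*n^2 - 16*n) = n*(n - 4)*(n^4 - 3*n^3 + 4*n) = n*(n - 4)*(n - 2)*(n^3 - n^2 - 2*n) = n^2*(n - 4)*(n - 2)*(n^2 - n - 2) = n^2*(n - 4)*(n - 2)*(n + 1)*(n - 2)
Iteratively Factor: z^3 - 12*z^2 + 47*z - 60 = (z - 3)*(z^2 - 9*z + 20) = (z - 4)*(z - 3)*(z - 5)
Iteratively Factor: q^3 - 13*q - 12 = (q + 3)*(q^2 - 3*q - 4) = (q - 4)*(q + 3)*(q + 1)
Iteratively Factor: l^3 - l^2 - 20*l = (l)*(l^2 - l - 20) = l*(l + 4)*(l - 5)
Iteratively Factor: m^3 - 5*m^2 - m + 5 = (m - 1)*(m^2 - 4*m - 5) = (m - 5)*(m - 1)*(m + 1)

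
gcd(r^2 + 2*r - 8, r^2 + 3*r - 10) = r - 2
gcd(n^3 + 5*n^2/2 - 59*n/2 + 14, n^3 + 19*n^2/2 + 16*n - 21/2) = n^2 + 13*n/2 - 7/2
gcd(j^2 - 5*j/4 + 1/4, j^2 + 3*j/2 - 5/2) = j - 1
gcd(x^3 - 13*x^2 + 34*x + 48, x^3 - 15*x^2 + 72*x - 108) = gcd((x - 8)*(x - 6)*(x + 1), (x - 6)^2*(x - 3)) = x - 6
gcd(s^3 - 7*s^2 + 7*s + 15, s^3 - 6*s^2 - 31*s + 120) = s - 3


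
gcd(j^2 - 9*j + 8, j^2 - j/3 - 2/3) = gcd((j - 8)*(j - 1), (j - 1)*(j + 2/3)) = j - 1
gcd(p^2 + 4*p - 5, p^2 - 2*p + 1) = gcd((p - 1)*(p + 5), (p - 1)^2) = p - 1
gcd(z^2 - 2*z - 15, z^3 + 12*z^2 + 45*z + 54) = z + 3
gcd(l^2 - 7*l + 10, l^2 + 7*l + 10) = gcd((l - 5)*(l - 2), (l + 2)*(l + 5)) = 1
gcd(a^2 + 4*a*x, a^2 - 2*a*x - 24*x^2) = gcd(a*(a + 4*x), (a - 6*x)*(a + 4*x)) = a + 4*x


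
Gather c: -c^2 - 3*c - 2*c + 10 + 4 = -c^2 - 5*c + 14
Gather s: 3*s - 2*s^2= -2*s^2 + 3*s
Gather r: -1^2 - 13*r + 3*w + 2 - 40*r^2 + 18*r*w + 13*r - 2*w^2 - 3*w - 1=-40*r^2 + 18*r*w - 2*w^2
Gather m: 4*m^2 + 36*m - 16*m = 4*m^2 + 20*m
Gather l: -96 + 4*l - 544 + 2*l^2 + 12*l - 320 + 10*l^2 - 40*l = 12*l^2 - 24*l - 960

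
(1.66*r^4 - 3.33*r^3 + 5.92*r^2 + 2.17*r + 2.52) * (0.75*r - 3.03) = 1.245*r^5 - 7.5273*r^4 + 14.5299*r^3 - 16.3101*r^2 - 4.6851*r - 7.6356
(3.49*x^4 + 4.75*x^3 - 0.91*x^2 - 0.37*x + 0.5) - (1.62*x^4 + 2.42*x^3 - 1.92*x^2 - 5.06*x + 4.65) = 1.87*x^4 + 2.33*x^3 + 1.01*x^2 + 4.69*x - 4.15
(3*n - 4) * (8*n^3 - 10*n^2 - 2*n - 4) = 24*n^4 - 62*n^3 + 34*n^2 - 4*n + 16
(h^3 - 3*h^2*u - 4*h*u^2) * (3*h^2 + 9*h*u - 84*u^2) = 3*h^5 - 123*h^3*u^2 + 216*h^2*u^3 + 336*h*u^4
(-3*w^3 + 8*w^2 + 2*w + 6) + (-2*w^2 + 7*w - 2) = -3*w^3 + 6*w^2 + 9*w + 4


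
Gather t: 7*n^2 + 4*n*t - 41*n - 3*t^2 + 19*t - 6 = 7*n^2 - 41*n - 3*t^2 + t*(4*n + 19) - 6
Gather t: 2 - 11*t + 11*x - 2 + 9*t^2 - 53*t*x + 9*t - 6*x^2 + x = 9*t^2 + t*(-53*x - 2) - 6*x^2 + 12*x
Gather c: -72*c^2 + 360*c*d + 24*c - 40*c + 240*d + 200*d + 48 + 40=-72*c^2 + c*(360*d - 16) + 440*d + 88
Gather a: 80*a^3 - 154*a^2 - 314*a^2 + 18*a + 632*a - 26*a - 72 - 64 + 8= 80*a^3 - 468*a^2 + 624*a - 128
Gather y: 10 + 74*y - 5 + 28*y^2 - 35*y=28*y^2 + 39*y + 5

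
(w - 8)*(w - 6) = w^2 - 14*w + 48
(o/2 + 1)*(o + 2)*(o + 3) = o^3/2 + 7*o^2/2 + 8*o + 6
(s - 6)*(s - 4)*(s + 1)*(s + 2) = s^4 - 7*s^3 - 4*s^2 + 52*s + 48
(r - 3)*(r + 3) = r^2 - 9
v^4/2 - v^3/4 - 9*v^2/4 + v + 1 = (v/2 + 1)*(v - 2)*(v - 1)*(v + 1/2)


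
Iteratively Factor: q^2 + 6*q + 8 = (q + 4)*(q + 2)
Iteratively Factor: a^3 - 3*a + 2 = (a - 1)*(a^2 + a - 2) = (a - 1)*(a + 2)*(a - 1)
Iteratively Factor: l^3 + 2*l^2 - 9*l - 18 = (l - 3)*(l^2 + 5*l + 6) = (l - 3)*(l + 3)*(l + 2)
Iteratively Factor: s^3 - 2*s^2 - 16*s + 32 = (s - 2)*(s^2 - 16) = (s - 2)*(s + 4)*(s - 4)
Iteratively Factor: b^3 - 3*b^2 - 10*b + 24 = (b - 4)*(b^2 + b - 6) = (b - 4)*(b + 3)*(b - 2)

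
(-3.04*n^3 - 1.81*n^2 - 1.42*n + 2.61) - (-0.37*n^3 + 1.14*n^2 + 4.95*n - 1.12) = -2.67*n^3 - 2.95*n^2 - 6.37*n + 3.73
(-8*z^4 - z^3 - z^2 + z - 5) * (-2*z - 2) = 16*z^5 + 18*z^4 + 4*z^3 + 8*z + 10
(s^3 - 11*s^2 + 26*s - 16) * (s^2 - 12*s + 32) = s^5 - 23*s^4 + 190*s^3 - 680*s^2 + 1024*s - 512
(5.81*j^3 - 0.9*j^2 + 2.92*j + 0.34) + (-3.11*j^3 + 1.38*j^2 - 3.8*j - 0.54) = 2.7*j^3 + 0.48*j^2 - 0.88*j - 0.2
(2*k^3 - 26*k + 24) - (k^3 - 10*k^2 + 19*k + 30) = k^3 + 10*k^2 - 45*k - 6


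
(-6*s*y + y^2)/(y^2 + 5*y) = (-6*s + y)/(y + 5)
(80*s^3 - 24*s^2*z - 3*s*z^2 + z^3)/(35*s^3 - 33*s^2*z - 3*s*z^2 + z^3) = (16*s^2 - 8*s*z + z^2)/(7*s^2 - 8*s*z + z^2)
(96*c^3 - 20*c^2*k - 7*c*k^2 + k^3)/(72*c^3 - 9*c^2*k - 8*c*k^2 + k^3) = (4*c + k)/(3*c + k)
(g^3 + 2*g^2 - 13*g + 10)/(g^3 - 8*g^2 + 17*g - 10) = (g + 5)/(g - 5)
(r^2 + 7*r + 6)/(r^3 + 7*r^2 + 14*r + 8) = (r + 6)/(r^2 + 6*r + 8)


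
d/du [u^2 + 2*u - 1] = 2*u + 2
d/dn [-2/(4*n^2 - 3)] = 16*n/(4*n^2 - 3)^2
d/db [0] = 0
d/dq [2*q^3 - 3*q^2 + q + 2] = 6*q^2 - 6*q + 1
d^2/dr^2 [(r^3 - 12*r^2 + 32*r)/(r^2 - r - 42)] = 42*(3*r^3 - 66*r^2 + 444*r - 1072)/(r^6 - 3*r^5 - 123*r^4 + 251*r^3 + 5166*r^2 - 5292*r - 74088)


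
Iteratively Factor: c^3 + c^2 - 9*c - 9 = (c + 3)*(c^2 - 2*c - 3) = (c - 3)*(c + 3)*(c + 1)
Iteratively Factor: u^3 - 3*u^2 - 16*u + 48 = (u - 3)*(u^2 - 16) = (u - 4)*(u - 3)*(u + 4)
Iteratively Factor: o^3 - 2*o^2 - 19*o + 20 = (o + 4)*(o^2 - 6*o + 5) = (o - 5)*(o + 4)*(o - 1)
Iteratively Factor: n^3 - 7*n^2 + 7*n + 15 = (n - 5)*(n^2 - 2*n - 3) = (n - 5)*(n + 1)*(n - 3)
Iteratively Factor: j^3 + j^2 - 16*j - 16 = (j + 4)*(j^2 - 3*j - 4) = (j - 4)*(j + 4)*(j + 1)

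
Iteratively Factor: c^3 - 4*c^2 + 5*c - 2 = (c - 1)*(c^2 - 3*c + 2) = (c - 1)^2*(c - 2)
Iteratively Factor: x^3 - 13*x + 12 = (x + 4)*(x^2 - 4*x + 3) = (x - 1)*(x + 4)*(x - 3)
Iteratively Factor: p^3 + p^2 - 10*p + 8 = (p + 4)*(p^2 - 3*p + 2) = (p - 2)*(p + 4)*(p - 1)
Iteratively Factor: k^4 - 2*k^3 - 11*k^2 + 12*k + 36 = (k + 2)*(k^3 - 4*k^2 - 3*k + 18) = (k - 3)*(k + 2)*(k^2 - k - 6) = (k - 3)^2*(k + 2)*(k + 2)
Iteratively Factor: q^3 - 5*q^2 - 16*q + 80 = (q + 4)*(q^2 - 9*q + 20) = (q - 5)*(q + 4)*(q - 4)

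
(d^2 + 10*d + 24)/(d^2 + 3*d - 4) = (d + 6)/(d - 1)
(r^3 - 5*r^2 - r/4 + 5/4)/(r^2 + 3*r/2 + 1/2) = (2*r^2 - 11*r + 5)/(2*(r + 1))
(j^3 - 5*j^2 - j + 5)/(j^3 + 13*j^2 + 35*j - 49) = (j^2 - 4*j - 5)/(j^2 + 14*j + 49)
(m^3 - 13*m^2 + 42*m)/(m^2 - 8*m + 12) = m*(m - 7)/(m - 2)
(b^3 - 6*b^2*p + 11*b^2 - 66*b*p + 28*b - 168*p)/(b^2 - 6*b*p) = b + 11 + 28/b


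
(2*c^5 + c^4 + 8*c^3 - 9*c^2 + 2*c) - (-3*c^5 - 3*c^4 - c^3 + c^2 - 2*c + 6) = 5*c^5 + 4*c^4 + 9*c^3 - 10*c^2 + 4*c - 6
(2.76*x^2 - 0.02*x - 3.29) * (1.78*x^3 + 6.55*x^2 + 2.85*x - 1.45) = 4.9128*x^5 + 18.0424*x^4 + 1.8788*x^3 - 25.6085*x^2 - 9.3475*x + 4.7705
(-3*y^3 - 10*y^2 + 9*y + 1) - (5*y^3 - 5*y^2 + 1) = -8*y^3 - 5*y^2 + 9*y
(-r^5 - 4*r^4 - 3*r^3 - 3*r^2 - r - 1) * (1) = -r^5 - 4*r^4 - 3*r^3 - 3*r^2 - r - 1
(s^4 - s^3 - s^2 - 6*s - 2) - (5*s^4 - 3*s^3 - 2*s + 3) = -4*s^4 + 2*s^3 - s^2 - 4*s - 5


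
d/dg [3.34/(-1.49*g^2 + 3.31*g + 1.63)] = (9.9532*g - 11.0554)/(-1.49*g^2 + 3.31*g + 1.63)^2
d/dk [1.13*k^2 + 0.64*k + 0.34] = 2.26*k + 0.64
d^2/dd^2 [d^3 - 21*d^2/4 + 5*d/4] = 6*d - 21/2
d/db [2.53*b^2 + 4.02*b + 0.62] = 5.06*b + 4.02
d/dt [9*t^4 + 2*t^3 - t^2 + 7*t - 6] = 36*t^3 + 6*t^2 - 2*t + 7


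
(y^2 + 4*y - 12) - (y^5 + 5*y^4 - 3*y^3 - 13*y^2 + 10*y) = -y^5 - 5*y^4 + 3*y^3 + 14*y^2 - 6*y - 12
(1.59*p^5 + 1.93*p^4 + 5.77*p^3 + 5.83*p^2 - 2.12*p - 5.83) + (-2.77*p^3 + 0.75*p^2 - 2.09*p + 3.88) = 1.59*p^5 + 1.93*p^4 + 3.0*p^3 + 6.58*p^2 - 4.21*p - 1.95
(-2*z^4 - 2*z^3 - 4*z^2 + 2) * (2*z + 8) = -4*z^5 - 20*z^4 - 24*z^3 - 32*z^2 + 4*z + 16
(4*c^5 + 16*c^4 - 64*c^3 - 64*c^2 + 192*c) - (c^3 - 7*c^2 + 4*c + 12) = 4*c^5 + 16*c^4 - 65*c^3 - 57*c^2 + 188*c - 12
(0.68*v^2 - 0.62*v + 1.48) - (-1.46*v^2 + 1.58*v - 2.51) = 2.14*v^2 - 2.2*v + 3.99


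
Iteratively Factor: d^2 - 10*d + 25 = (d - 5)*(d - 5)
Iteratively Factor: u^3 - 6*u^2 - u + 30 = (u - 5)*(u^2 - u - 6) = (u - 5)*(u + 2)*(u - 3)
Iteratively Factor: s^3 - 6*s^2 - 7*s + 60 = (s - 4)*(s^2 - 2*s - 15) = (s - 5)*(s - 4)*(s + 3)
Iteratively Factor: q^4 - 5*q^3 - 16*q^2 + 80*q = (q)*(q^3 - 5*q^2 - 16*q + 80) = q*(q + 4)*(q^2 - 9*q + 20) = q*(q - 5)*(q + 4)*(q - 4)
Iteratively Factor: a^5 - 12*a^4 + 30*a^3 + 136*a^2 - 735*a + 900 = (a - 3)*(a^4 - 9*a^3 + 3*a^2 + 145*a - 300) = (a - 5)*(a - 3)*(a^3 - 4*a^2 - 17*a + 60) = (a - 5)*(a - 3)*(a + 4)*(a^2 - 8*a + 15) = (a - 5)*(a - 3)^2*(a + 4)*(a - 5)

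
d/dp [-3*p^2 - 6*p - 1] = -6*p - 6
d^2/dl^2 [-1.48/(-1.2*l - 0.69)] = 4.2624/(1.2*l + 0.69)^3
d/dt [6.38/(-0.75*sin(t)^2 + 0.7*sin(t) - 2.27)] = (9.57*sin(t) - 4.466)*cos(t)/(0.75*sin(t)^2 - 0.7*sin(t) + 2.27)^2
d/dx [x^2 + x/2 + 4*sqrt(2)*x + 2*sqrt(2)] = 2*x + 1/2 + 4*sqrt(2)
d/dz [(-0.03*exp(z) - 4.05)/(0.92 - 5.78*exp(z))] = -23.4366*exp(z)/(5.78*exp(z) - 0.92)^2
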